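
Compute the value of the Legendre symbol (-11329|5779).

-1

(-11329|5779)
  = (229|5779)    [-11329 ≡ 229 mod 5779]
  = (5779|229)    [QR: 229 ≡ 1 mod 4, sign kept]
  = (54|229)    [5779 ≡ 54 mod 229]
  = -(27|229)    [229 ≡ 5 mod 8 ⇒ (2|229) = -1]
  = -(229|27)    [QR: 229 ≡ 1 mod 4, sign kept]
  = -(13|27)    [229 ≡ 13 mod 27]
  = -(27|13)    [QR: 13 ≡ 1 mod 4, sign kept]
  = -(1|13)    [27 ≡ 1 mod 13]
  = -1    [(1|13) = 1]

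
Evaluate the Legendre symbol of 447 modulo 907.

(447|907)
  = -(907|447)    [QR: both ≡ 3 mod 4, sign flips]
  = -(13|447)    [907 ≡ 13 mod 447]
  = -(447|13)    [QR: 13 ≡ 1 mod 4, sign kept]
  = -(5|13)    [447 ≡ 5 mod 13]
  = -(13|5)    [QR: 5 ≡ 1 mod 4, sign kept]
  = -(3|5)    [13 ≡ 3 mod 5]
  = -(5|3)    [QR: 5 ≡ 1 mod 4, sign kept]
  = -(2|3)    [5 ≡ 2 mod 3]
  = (1|3)    [3 ≡ 3 mod 8 ⇒ (2|3) = -1]
  = 1    [(1|3) = 1]

1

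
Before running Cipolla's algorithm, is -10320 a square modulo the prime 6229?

no

(-10320/6229)
  = (2138/6229)    [-10320 ≡ 2138 mod 6229]
  = -(1069/6229)    [6229 ≡ 5 mod 8 ⇒ (2/6229) = -1]
  = -(6229/1069)    [QR: 1069 ≡ 1 mod 4, sign kept]
  = -(884/1069)    [6229 ≡ 884 mod 1069]
  = -(221/1069)    [1069 ≡ 5 mod 8 ⇒ (2/1069)^2 = +1]
  = -(1069/221)    [QR: 221 ≡ 1 mod 4, sign kept]
  = -(185/221)    [1069 ≡ 185 mod 221]
  = -(221/185)    [QR: 185 ≡ 1 mod 4, sign kept]
  = -(36/185)    [221 ≡ 36 mod 185]
  = -(9/185)    [185 ≡ 1 mod 8 ⇒ (2/185)^2 = +1]
  = -(185/9)    [QR: 9 ≡ 1 mod 4, sign kept]
  = -(5/9)    [185 ≡ 5 mod 9]
  = -(9/5)    [QR: 5 ≡ 1 mod 4, sign kept]
  = -(4/5)    [9 ≡ 4 mod 5]
  = -(1/5)    [5 ≡ 5 mod 8 ⇒ (2/5)^2 = +1]
  = -1    [(1/5) = 1]
The Legendre symbol is -1, so x^2 ≡ -10320 (mod 6229) has no solution.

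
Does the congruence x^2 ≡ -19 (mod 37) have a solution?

no

Pull out -1: (-19/37) = (-1/37)·(19/37). Since 37 ≡ 1 (mod 4), (-1/37) = +1. Now have (19/37).
37 ≡ 1 (mod 4), so quadratic reciprocity gives (19/37) = (37/19). Reduce: 37 ≡ 18 (mod 19). Now have (18/19).
Factor out 2: 18 = 2·9. Since 19 ≡ 3 (mod 8), (2/19) = -1. Now have -(9/19).
9 ≡ 1 (mod 4), so quadratic reciprocity gives (9/19) = (19/9). Reduce: 19 ≡ 1 (mod 9). Now have -(1/9).
(1/9) = 1. Collecting the sign factors: -1.
The Legendre symbol is -1, so x^2 ≡ -19 (mod 37) has no solution.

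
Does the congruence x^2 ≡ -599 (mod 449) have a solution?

(-599|449)
  = (299|449)    [-599 ≡ 299 mod 449]
  = (449|299)    [QR: 449 ≡ 1 mod 4, sign kept]
  = (150|299)    [449 ≡ 150 mod 299]
  = -(75|299)    [299 ≡ 3 mod 8 ⇒ (2|299) = -1]
  = (299|75)    [QR: both ≡ 3 mod 4, sign flips]
  = (74|75)    [299 ≡ 74 mod 75]
  = -(37|75)    [75 ≡ 3 mod 8 ⇒ (2|75) = -1]
  = -(75|37)    [QR: 37 ≡ 1 mod 4, sign kept]
  = -(1|37)    [75 ≡ 1 mod 37]
  = -1    [(1|37) = 1]
(-599|449) = -1, and 449 is prime, so -599 is not a quadratic residue mod 449.

no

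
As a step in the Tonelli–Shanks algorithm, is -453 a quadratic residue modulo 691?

yes

Reduce the numerator: -453 ≡ 238 (mod 691), so (-453/691) = (238/691).
Factor out 2: 238 = 2·119. Since 691 ≡ 3 (mod 8), (2/691) = -1. Now have -(119/691).
Both 119 ≡ 3 and 691 ≡ 3 (mod 4), so reciprocity gives (119/691) = -(691/119). Reduce: 691 ≡ 96 (mod 119). Now have (96/119).
Factor out 2: 96 = 2^5·3. Since 119 ≡ 7 (mod 8), (2/119) = +1, and (2/119)^5 = +1. Now have (3/119).
Both 3 ≡ 3 and 119 ≡ 3 (mod 4), so reciprocity gives (3/119) = -(119/3). Reduce: 119 ≡ 2 (mod 3). Now have -(2/3).
Factor out 2: 2 = 2. Since 3 ≡ 3 (mod 8), (2/3) = -1. Now have (1/3).
(1/3) = 1. Collecting the sign factors: 1.
The Legendre symbol is 1, so x^2 ≡ -453 (mod 691) has solution.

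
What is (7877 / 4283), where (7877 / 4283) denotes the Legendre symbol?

(7877 / 4283)
  = (3594 / 4283)    [7877 ≡ 3594 mod 4283]
  = -(1797 / 4283)    [4283 ≡ 3 mod 8 ⇒ (2 / 4283) = -1]
  = -(4283 / 1797)    [QR: 1797 ≡ 1 mod 4, sign kept]
  = -(689 / 1797)    [4283 ≡ 689 mod 1797]
  = -(1797 / 689)    [QR: 689 ≡ 1 mod 4, sign kept]
  = -(419 / 689)    [1797 ≡ 419 mod 689]
  = -(689 / 419)    [QR: 689 ≡ 1 mod 4, sign kept]
  = -(270 / 419)    [689 ≡ 270 mod 419]
  = (135 / 419)    [419 ≡ 3 mod 8 ⇒ (2 / 419) = -1]
  = -(419 / 135)    [QR: both ≡ 3 mod 4, sign flips]
  = -(14 / 135)    [419 ≡ 14 mod 135]
  = -(7 / 135)    [135 ≡ 7 mod 8 ⇒ (2 / 135) = +1]
  = (135 / 7)    [QR: both ≡ 3 mod 4, sign flips]
  = (2 / 7)    [135 ≡ 2 mod 7]
  = (1 / 7)    [7 ≡ 7 mod 8 ⇒ (2 / 7) = +1]
  = 1    [(1 / 7) = 1]

1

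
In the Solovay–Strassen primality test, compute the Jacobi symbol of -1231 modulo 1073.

1

(-1231/1073)
  = (1231/1073)    [1073 ≡ 1 mod 4 ⇒ (-1/1073) = +1]
  = (158/1073)    [1231 ≡ 158 mod 1073]
  = (79/1073)    [1073 ≡ 1 mod 8 ⇒ (2/1073) = +1]
  = (1073/79)    [QR: 1073 ≡ 1 mod 4, sign kept]
  = (46/79)    [1073 ≡ 46 mod 79]
  = (23/79)    [79 ≡ 7 mod 8 ⇒ (2/79) = +1]
  = -(79/23)    [QR: both ≡ 3 mod 4, sign flips]
  = -(10/23)    [79 ≡ 10 mod 23]
  = -(5/23)    [23 ≡ 7 mod 8 ⇒ (2/23) = +1]
  = -(23/5)    [QR: 5 ≡ 1 mod 4, sign kept]
  = -(3/5)    [23 ≡ 3 mod 5]
  = -(5/3)    [QR: 5 ≡ 1 mod 4, sign kept]
  = -(2/3)    [5 ≡ 2 mod 3]
  = (1/3)    [3 ≡ 3 mod 8 ⇒ (2/3) = -1]
  = 1    [(1/3) = 1]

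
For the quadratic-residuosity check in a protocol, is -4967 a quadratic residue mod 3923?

yes

Pull out -1: (-4967/3923) = (-1/3923)·(4967/3923). Since 3923 ≡ 3 (mod 4), (-1/3923) = -1. Now have -(4967/3923).
Reduce the numerator: 4967 ≡ 1044 (mod 3923), so (4967/3923) = (1044/3923).
Factor out 2: 1044 = 2^2·261. Since 3923 ≡ 3 (mod 8), (2/3923) = -1, and (2/3923)^2 = +1. Now have -(261/3923).
261 ≡ 1 (mod 4), so quadratic reciprocity gives (261/3923) = (3923/261). Reduce: 3923 ≡ 8 (mod 261). Now have -(8/261).
Factor out 2: 8 = 2^3. Since 261 ≡ 5 (mod 8), (2/261) = -1, and (2/261)^3 = -1. Now have (1/261).
(1/261) = 1. Collecting the sign factors: 1.
The Legendre symbol is 1, so x^2 ≡ -4967 (mod 3923) has solution.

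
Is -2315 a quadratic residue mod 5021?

no

Reduce the numerator: -2315 ≡ 2706 (mod 5021), so (-2315/5021) = (2706/5021).
Factor out 2: 2706 = 2·1353. Since 5021 ≡ 5 (mod 8), (2/5021) = -1. Now have -(1353/5021).
1353 ≡ 1 (mod 4), so quadratic reciprocity gives (1353/5021) = (5021/1353). Reduce: 5021 ≡ 962 (mod 1353). Now have -(962/1353).
Factor out 2: 962 = 2·481. Since 1353 ≡ 1 (mod 8), (2/1353) = +1. Now have -(481/1353).
481 ≡ 1 (mod 4), so quadratic reciprocity gives (481/1353) = (1353/481). Reduce: 1353 ≡ 391 (mod 481). Now have -(391/481).
481 ≡ 1 (mod 4), so quadratic reciprocity gives (391/481) = (481/391). Reduce: 481 ≡ 90 (mod 391). Now have -(90/391).
Factor out 2: 90 = 2·45. Since 391 ≡ 7 (mod 8), (2/391) = +1. Now have -(45/391).
45 ≡ 1 (mod 4), so quadratic reciprocity gives (45/391) = (391/45). Reduce: 391 ≡ 31 (mod 45). Now have -(31/45).
45 ≡ 1 (mod 4), so quadratic reciprocity gives (31/45) = (45/31). Reduce: 45 ≡ 14 (mod 31). Now have -(14/31).
Factor out 2: 14 = 2·7. Since 31 ≡ 7 (mod 8), (2/31) = +1. Now have -(7/31).
Both 7 ≡ 3 and 31 ≡ 3 (mod 4), so reciprocity gives (7/31) = -(31/7). Reduce: 31 ≡ 3 (mod 7). Now have (3/7).
Both 3 ≡ 3 and 7 ≡ 3 (mod 4), so reciprocity gives (3/7) = -(7/3). Reduce: 7 ≡ 1 (mod 3). Now have -(1/3).
(1/3) = 1. Collecting the sign factors: -1.
(-2315/5021) = -1, and 5021 is prime, so -2315 is not a quadratic residue mod 5021.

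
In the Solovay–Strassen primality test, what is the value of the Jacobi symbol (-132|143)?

0

Reduce the numerator: -132 ≡ 11 (mod 143), so (-132|143) = (11|143).
Both 11 ≡ 3 and 143 ≡ 3 (mod 4), so reciprocity gives (11|143) = -(143|11). Reduce: 143 ≡ 0 (mod 11). Now have -(0|11).
The numerator is now 0 with denominator 11 > 1: the symbol is 0.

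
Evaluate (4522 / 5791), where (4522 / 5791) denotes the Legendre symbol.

1

(4522 / 5791)
  = (2261 / 5791)    [5791 ≡ 7 mod 8 ⇒ (2 / 5791) = +1]
  = (5791 / 2261)    [QR: 2261 ≡ 1 mod 4, sign kept]
  = (1269 / 2261)    [5791 ≡ 1269 mod 2261]
  = (2261 / 1269)    [QR: 1269 ≡ 1 mod 4, sign kept]
  = (992 / 1269)    [2261 ≡ 992 mod 1269]
  = -(31 / 1269)    [1269 ≡ 5 mod 8 ⇒ (2 / 1269)^5 = -1]
  = -(1269 / 31)    [QR: 1269 ≡ 1 mod 4, sign kept]
  = -(29 / 31)    [1269 ≡ 29 mod 31]
  = -(31 / 29)    [QR: 29 ≡ 1 mod 4, sign kept]
  = -(2 / 29)    [31 ≡ 2 mod 29]
  = (1 / 29)    [29 ≡ 5 mod 8 ⇒ (2 / 29) = -1]
  = 1    [(1 / 29) = 1]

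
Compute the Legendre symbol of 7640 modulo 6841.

1

Reduce the numerator: 7640 ≡ 799 (mod 6841), so (7640|6841) = (799|6841).
6841 ≡ 1 (mod 4), so quadratic reciprocity gives (799|6841) = (6841|799). Reduce: 6841 ≡ 449 (mod 799). Now have (449|799).
449 ≡ 1 (mod 4), so quadratic reciprocity gives (449|799) = (799|449). Reduce: 799 ≡ 350 (mod 449). Now have (350|449).
Factor out 2: 350 = 2·175. Since 449 ≡ 1 (mod 8), (2|449) = +1. Now have (175|449).
449 ≡ 1 (mod 4), so quadratic reciprocity gives (175|449) = (449|175). Reduce: 449 ≡ 99 (mod 175). Now have (99|175).
Both 99 ≡ 3 and 175 ≡ 3 (mod 4), so reciprocity gives (99|175) = -(175|99). Reduce: 175 ≡ 76 (mod 99). Now have -(76|99).
Factor out 2: 76 = 2^2·19. Since 99 ≡ 3 (mod 8), (2|99) = -1, and (2|99)^2 = +1. Now have -(19|99).
Both 19 ≡ 3 and 99 ≡ 3 (mod 4), so reciprocity gives (19|99) = -(99|19). Reduce: 99 ≡ 4 (mod 19). Now have (4|19).
Factor out 2: 4 = 2^2. Since 19 ≡ 3 (mod 8), (2|19) = -1, and (2|19)^2 = +1. Now have (1|19).
(1|19) = 1. Collecting the sign factors: 1.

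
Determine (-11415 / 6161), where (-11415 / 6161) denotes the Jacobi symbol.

(-11415 / 6161)
  = (907 / 6161)    [-11415 ≡ 907 mod 6161]
  = (6161 / 907)    [QR: 6161 ≡ 1 mod 4, sign kept]
  = (719 / 907)    [6161 ≡ 719 mod 907]
  = -(907 / 719)    [QR: both ≡ 3 mod 4, sign flips]
  = -(188 / 719)    [907 ≡ 188 mod 719]
  = -(47 / 719)    [719 ≡ 7 mod 8 ⇒ (2 / 719)^2 = +1]
  = (719 / 47)    [QR: both ≡ 3 mod 4, sign flips]
  = (14 / 47)    [719 ≡ 14 mod 47]
  = (7 / 47)    [47 ≡ 7 mod 8 ⇒ (2 / 47) = +1]
  = -(47 / 7)    [QR: both ≡ 3 mod 4, sign flips]
  = -(5 / 7)    [47 ≡ 5 mod 7]
  = -(7 / 5)    [QR: 5 ≡ 1 mod 4, sign kept]
  = -(2 / 5)    [7 ≡ 2 mod 5]
  = (1 / 5)    [5 ≡ 5 mod 8 ⇒ (2 / 5) = -1]
  = 1    [(1 / 5) = 1]

1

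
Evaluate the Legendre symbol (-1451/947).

-1

Reduce the numerator: -1451 ≡ 443 (mod 947), so (-1451/947) = (443/947).
Both 443 ≡ 3 and 947 ≡ 3 (mod 4), so reciprocity gives (443/947) = -(947/443). Reduce: 947 ≡ 61 (mod 443). Now have -(61/443).
61 ≡ 1 (mod 4), so quadratic reciprocity gives (61/443) = (443/61). Reduce: 443 ≡ 16 (mod 61). Now have -(16/61).
Factor out 2: 16 = 2^4. Since 61 ≡ 5 (mod 8), (2/61) = -1, and (2/61)^4 = +1. Now have -(1/61).
(1/61) = 1. Collecting the sign factors: -1.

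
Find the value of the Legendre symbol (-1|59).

Reduce the numerator: -1 ≡ 58 (mod 59), so (-1|59) = (58|59).
Factor out 2: 58 = 2·29. Since 59 ≡ 3 (mod 8), (2|59) = -1. Now have -(29|59).
29 ≡ 1 (mod 4), so quadratic reciprocity gives (29|59) = (59|29). Reduce: 59 ≡ 1 (mod 29). Now have -(1|29).
(1|29) = 1. Collecting the sign factors: -1.

-1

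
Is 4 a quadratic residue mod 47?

yes

Factor out 2: 4 = 2^2. Since 47 ≡ 7 (mod 8), (2|47) = +1, and (2|47)^2 = +1. Now have (1|47).
(1|47) = 1. Collecting the sign factors: 1.
The Legendre symbol is 1, so x^2 ≡ 4 (mod 47) has solution.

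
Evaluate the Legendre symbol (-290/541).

1

Reduce the numerator: -290 ≡ 251 (mod 541), so (-290/541) = (251/541).
541 ≡ 1 (mod 4), so quadratic reciprocity gives (251/541) = (541/251). Reduce: 541 ≡ 39 (mod 251). Now have (39/251).
Both 39 ≡ 3 and 251 ≡ 3 (mod 4), so reciprocity gives (39/251) = -(251/39). Reduce: 251 ≡ 17 (mod 39). Now have -(17/39).
17 ≡ 1 (mod 4), so quadratic reciprocity gives (17/39) = (39/17). Reduce: 39 ≡ 5 (mod 17). Now have -(5/17).
5 ≡ 1 (mod 4), so quadratic reciprocity gives (5/17) = (17/5). Reduce: 17 ≡ 2 (mod 5). Now have -(2/5).
Factor out 2: 2 = 2. Since 5 ≡ 5 (mod 8), (2/5) = -1. Now have (1/5).
(1/5) = 1. Collecting the sign factors: 1.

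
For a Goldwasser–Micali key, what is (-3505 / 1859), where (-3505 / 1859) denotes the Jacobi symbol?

Pull out -1: (-3505 / 1859) = (-1 / 1859)·(3505 / 1859). Since 1859 ≡ 3 (mod 4), (-1 / 1859) = -1. Now have -(3505 / 1859).
Reduce the numerator: 3505 ≡ 1646 (mod 1859), so (3505 / 1859) = (1646 / 1859).
Factor out 2: 1646 = 2·823. Since 1859 ≡ 3 (mod 8), (2 / 1859) = -1. Now have (823 / 1859).
Both 823 ≡ 3 and 1859 ≡ 3 (mod 4), so reciprocity gives (823 / 1859) = -(1859 / 823). Reduce: 1859 ≡ 213 (mod 823). Now have -(213 / 823).
213 ≡ 1 (mod 4), so quadratic reciprocity gives (213 / 823) = (823 / 213). Reduce: 823 ≡ 184 (mod 213). Now have -(184 / 213).
Factor out 2: 184 = 2^3·23. Since 213 ≡ 5 (mod 8), (2 / 213) = -1, and (2 / 213)^3 = -1. Now have (23 / 213).
213 ≡ 1 (mod 4), so quadratic reciprocity gives (23 / 213) = (213 / 23). Reduce: 213 ≡ 6 (mod 23). Now have (6 / 23).
Factor out 2: 6 = 2·3. Since 23 ≡ 7 (mod 8), (2 / 23) = +1. Now have (3 / 23).
Both 3 ≡ 3 and 23 ≡ 3 (mod 4), so reciprocity gives (3 / 23) = -(23 / 3). Reduce: 23 ≡ 2 (mod 3). Now have -(2 / 3).
Factor out 2: 2 = 2. Since 3 ≡ 3 (mod 8), (2 / 3) = -1. Now have (1 / 3).
(1 / 3) = 1. Collecting the sign factors: 1.

1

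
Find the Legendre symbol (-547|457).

(-547|457)
  = (367|457)    [-547 ≡ 367 mod 457]
  = (457|367)    [QR: 457 ≡ 1 mod 4, sign kept]
  = (90|367)    [457 ≡ 90 mod 367]
  = (45|367)    [367 ≡ 7 mod 8 ⇒ (2|367) = +1]
  = (367|45)    [QR: 45 ≡ 1 mod 4, sign kept]
  = (7|45)    [367 ≡ 7 mod 45]
  = (45|7)    [QR: 45 ≡ 1 mod 4, sign kept]
  = (3|7)    [45 ≡ 3 mod 7]
  = -(7|3)    [QR: both ≡ 3 mod 4, sign flips]
  = -(1|3)    [7 ≡ 1 mod 3]
  = -1    [(1|3) = 1]

-1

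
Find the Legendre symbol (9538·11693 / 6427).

By multiplicativity, (9538·11693 / 6427) = (9538 / 6427)·(11693 / 6427).
First factor (9538 / 6427):
(9538 / 6427)
  = (3111 / 6427)    [9538 ≡ 3111 mod 6427]
  = -(6427 / 3111)    [QR: both ≡ 3 mod 4, sign flips]
  = -(205 / 3111)    [6427 ≡ 205 mod 3111]
  = -(3111 / 205)    [QR: 205 ≡ 1 mod 4, sign kept]
  = -(36 / 205)    [3111 ≡ 36 mod 205]
  = -(9 / 205)    [205 ≡ 5 mod 8 ⇒ (2 / 205)^2 = +1]
  = -(205 / 9)    [QR: 9 ≡ 1 mod 4, sign kept]
  = -(7 / 9)    [205 ≡ 7 mod 9]
  = -(9 / 7)    [QR: 9 ≡ 1 mod 4, sign kept]
  = -(2 / 7)    [9 ≡ 2 mod 7]
  = -(1 / 7)    [7 ≡ 7 mod 8 ⇒ (2 / 7) = +1]
  = -1    [(1 / 7) = 1]
Second factor (11693 / 6427):
(11693 / 6427)
  = (5266 / 6427)    [11693 ≡ 5266 mod 6427]
  = -(2633 / 6427)    [6427 ≡ 3 mod 8 ⇒ (2 / 6427) = -1]
  = -(6427 / 2633)    [QR: 2633 ≡ 1 mod 4, sign kept]
  = -(1161 / 2633)    [6427 ≡ 1161 mod 2633]
  = -(2633 / 1161)    [QR: 1161 ≡ 1 mod 4, sign kept]
  = -(311 / 1161)    [2633 ≡ 311 mod 1161]
  = -(1161 / 311)    [QR: 1161 ≡ 1 mod 4, sign kept]
  = -(228 / 311)    [1161 ≡ 228 mod 311]
  = -(57 / 311)    [311 ≡ 7 mod 8 ⇒ (2 / 311)^2 = +1]
  = -(311 / 57)    [QR: 57 ≡ 1 mod 4, sign kept]
  = -(26 / 57)    [311 ≡ 26 mod 57]
  = -(13 / 57)    [57 ≡ 1 mod 8 ⇒ (2 / 57) = +1]
  = -(57 / 13)    [QR: 13 ≡ 1 mod 4, sign kept]
  = -(5 / 13)    [57 ≡ 5 mod 13]
  = -(13 / 5)    [QR: 5 ≡ 1 mod 4, sign kept]
  = -(3 / 5)    [13 ≡ 3 mod 5]
  = -(5 / 3)    [QR: 5 ≡ 1 mod 4, sign kept]
  = -(2 / 3)    [5 ≡ 2 mod 3]
  = (1 / 3)    [3 ≡ 3 mod 8 ⇒ (2 / 3) = -1]
  = 1    [(1 / 3) = 1]
Product: (-1)·(1) = -1.

-1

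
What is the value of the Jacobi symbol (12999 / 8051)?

Reduce the numerator: 12999 ≡ 4948 (mod 8051), so (12999 / 8051) = (4948 / 8051).
Factor out 2: 4948 = 2^2·1237. Since 8051 ≡ 3 (mod 8), (2 / 8051) = -1, and (2 / 8051)^2 = +1. Now have (1237 / 8051).
1237 ≡ 1 (mod 4), so quadratic reciprocity gives (1237 / 8051) = (8051 / 1237). Reduce: 8051 ≡ 629 (mod 1237). Now have (629 / 1237).
629 ≡ 1 (mod 4), so quadratic reciprocity gives (629 / 1237) = (1237 / 629). Reduce: 1237 ≡ 608 (mod 629). Now have (608 / 629).
Factor out 2: 608 = 2^5·19. Since 629 ≡ 5 (mod 8), (2 / 629) = -1, and (2 / 629)^5 = -1. Now have -(19 / 629).
629 ≡ 1 (mod 4), so quadratic reciprocity gives (19 / 629) = (629 / 19). Reduce: 629 ≡ 2 (mod 19). Now have -(2 / 19).
Factor out 2: 2 = 2. Since 19 ≡ 3 (mod 8), (2 / 19) = -1. Now have (1 / 19).
(1 / 19) = 1. Collecting the sign factors: 1.

1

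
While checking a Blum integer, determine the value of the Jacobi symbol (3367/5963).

-1

Both 3367 ≡ 3 and 5963 ≡ 3 (mod 4), so reciprocity gives (3367/5963) = -(5963/3367). Reduce: 5963 ≡ 2596 (mod 3367). Now have -(2596/3367).
Factor out 2: 2596 = 2^2·649. Since 3367 ≡ 7 (mod 8), (2/3367) = +1, and (2/3367)^2 = +1. Now have -(649/3367).
649 ≡ 1 (mod 4), so quadratic reciprocity gives (649/3367) = (3367/649). Reduce: 3367 ≡ 122 (mod 649). Now have -(122/649).
Factor out 2: 122 = 2·61. Since 649 ≡ 1 (mod 8), (2/649) = +1. Now have -(61/649).
61 ≡ 1 (mod 4), so quadratic reciprocity gives (61/649) = (649/61). Reduce: 649 ≡ 39 (mod 61). Now have -(39/61).
61 ≡ 1 (mod 4), so quadratic reciprocity gives (39/61) = (61/39). Reduce: 61 ≡ 22 (mod 39). Now have -(22/39).
Factor out 2: 22 = 2·11. Since 39 ≡ 7 (mod 8), (2/39) = +1. Now have -(11/39).
Both 11 ≡ 3 and 39 ≡ 3 (mod 4), so reciprocity gives (11/39) = -(39/11). Reduce: 39 ≡ 6 (mod 11). Now have (6/11).
Factor out 2: 6 = 2·3. Since 11 ≡ 3 (mod 8), (2/11) = -1. Now have -(3/11).
Both 3 ≡ 3 and 11 ≡ 3 (mod 4), so reciprocity gives (3/11) = -(11/3). Reduce: 11 ≡ 2 (mod 3). Now have (2/3).
Factor out 2: 2 = 2. Since 3 ≡ 3 (mod 8), (2/3) = -1. Now have -(1/3).
(1/3) = 1. Collecting the sign factors: -1.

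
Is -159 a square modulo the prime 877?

yes

(-159/877)
  = (159/877)    [877 ≡ 1 mod 4 ⇒ (-1/877) = +1]
  = (877/159)    [QR: 877 ≡ 1 mod 4, sign kept]
  = (82/159)    [877 ≡ 82 mod 159]
  = (41/159)    [159 ≡ 7 mod 8 ⇒ (2/159) = +1]
  = (159/41)    [QR: 41 ≡ 1 mod 4, sign kept]
  = (36/41)    [159 ≡ 36 mod 41]
  = (9/41)    [41 ≡ 1 mod 8 ⇒ (2/41)^2 = +1]
  = (41/9)    [QR: 9 ≡ 1 mod 4, sign kept]
  = (5/9)    [41 ≡ 5 mod 9]
  = (9/5)    [QR: 5 ≡ 1 mod 4, sign kept]
  = (4/5)    [9 ≡ 4 mod 5]
  = (1/5)    [5 ≡ 5 mod 8 ⇒ (2/5)^2 = +1]
  = 1    [(1/5) = 1]
(-159/877) = 1, and 877 is prime, so -159 is a quadratic residue mod 877.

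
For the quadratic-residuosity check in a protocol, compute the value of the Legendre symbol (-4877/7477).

1

(-4877/7477)
  = (2600/7477)    [-4877 ≡ 2600 mod 7477]
  = -(325/7477)    [7477 ≡ 5 mod 8 ⇒ (2/7477)^3 = -1]
  = -(7477/325)    [QR: 325 ≡ 1 mod 4, sign kept]
  = -(2/325)    [7477 ≡ 2 mod 325]
  = (1/325)    [325 ≡ 5 mod 8 ⇒ (2/325) = -1]
  = 1    [(1/325) = 1]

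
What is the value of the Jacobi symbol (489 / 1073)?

-1

489 ≡ 1 (mod 4), so quadratic reciprocity gives (489 / 1073) = (1073 / 489). Reduce: 1073 ≡ 95 (mod 489). Now have (95 / 489).
489 ≡ 1 (mod 4), so quadratic reciprocity gives (95 / 489) = (489 / 95). Reduce: 489 ≡ 14 (mod 95). Now have (14 / 95).
Factor out 2: 14 = 2·7. Since 95 ≡ 7 (mod 8), (2 / 95) = +1. Now have (7 / 95).
Both 7 ≡ 3 and 95 ≡ 3 (mod 4), so reciprocity gives (7 / 95) = -(95 / 7). Reduce: 95 ≡ 4 (mod 7). Now have -(4 / 7).
Factor out 2: 4 = 2^2. Since 7 ≡ 7 (mod 8), (2 / 7) = +1, and (2 / 7)^2 = +1. Now have -(1 / 7).
(1 / 7) = 1. Collecting the sign factors: -1.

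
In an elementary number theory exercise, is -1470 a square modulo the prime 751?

yes

Pull out -1: (-1470/751) = (-1/751)·(1470/751). Since 751 ≡ 3 (mod 4), (-1/751) = -1. Now have -(1470/751).
Reduce the numerator: 1470 ≡ 719 (mod 751), so (1470/751) = (719/751).
Both 719 ≡ 3 and 751 ≡ 3 (mod 4), so reciprocity gives (719/751) = -(751/719). Reduce: 751 ≡ 32 (mod 719). Now have (32/719).
Factor out 2: 32 = 2^5. Since 719 ≡ 7 (mod 8), (2/719) = +1, and (2/719)^5 = +1. Now have (1/719).
(1/719) = 1. Collecting the sign factors: 1.
(-1470/751) = 1, and 751 is prime, so -1470 is a quadratic residue mod 751.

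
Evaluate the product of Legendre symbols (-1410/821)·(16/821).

By multiplicativity, (-1410·16/821) = (-1410/821)·(16/821).
First factor (-1410/821):
Reduce the numerator: -1410 ≡ 232 (mod 821), so (-1410/821) = (232/821).
Factor out 2: 232 = 2^3·29. Since 821 ≡ 5 (mod 8), (2/821) = -1, and (2/821)^3 = -1. Now have -(29/821).
29 ≡ 1 (mod 4), so quadratic reciprocity gives (29/821) = (821/29). Reduce: 821 ≡ 9 (mod 29). Now have -(9/29).
9 ≡ 1 (mod 4), so quadratic reciprocity gives (9/29) = (29/9). Reduce: 29 ≡ 2 (mod 9). Now have -(2/9).
Factor out 2: 2 = 2. Since 9 ≡ 1 (mod 8), (2/9) = +1. Now have -(1/9).
(1/9) = 1. Collecting the sign factors: -1.
Second factor (16/821):
Factor out 2: 16 = 2^4. Since 821 ≡ 5 (mod 8), (2/821) = -1, and (2/821)^4 = +1. Now have (1/821).
(1/821) = 1. Collecting the sign factors: 1.
Product: (-1)·(1) = -1.

-1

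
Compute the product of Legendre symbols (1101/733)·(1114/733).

-1

By multiplicativity, (1101·1114/733) = (1101/733)·(1114/733).
First factor (1101/733):
(1101/733)
  = (368/733)    [1101 ≡ 368 mod 733]
  = (23/733)    [733 ≡ 5 mod 8 ⇒ (2/733)^4 = +1]
  = (733/23)    [QR: 733 ≡ 1 mod 4, sign kept]
  = (20/23)    [733 ≡ 20 mod 23]
  = (5/23)    [23 ≡ 7 mod 8 ⇒ (2/23)^2 = +1]
  = (23/5)    [QR: 5 ≡ 1 mod 4, sign kept]
  = (3/5)    [23 ≡ 3 mod 5]
  = (5/3)    [QR: 5 ≡ 1 mod 4, sign kept]
  = (2/3)    [5 ≡ 2 mod 3]
  = -(1/3)    [3 ≡ 3 mod 8 ⇒ (2/3) = -1]
  = -1    [(1/3) = 1]
Second factor (1114/733):
(1114/733)
  = (381/733)    [1114 ≡ 381 mod 733]
  = (733/381)    [QR: 381 ≡ 1 mod 4, sign kept]
  = (352/381)    [733 ≡ 352 mod 381]
  = -(11/381)    [381 ≡ 5 mod 8 ⇒ (2/381)^5 = -1]
  = -(381/11)    [QR: 381 ≡ 1 mod 4, sign kept]
  = -(7/11)    [381 ≡ 7 mod 11]
  = (11/7)    [QR: both ≡ 3 mod 4, sign flips]
  = (4/7)    [11 ≡ 4 mod 7]
  = (1/7)    [7 ≡ 7 mod 8 ⇒ (2/7)^2 = +1]
  = 1    [(1/7) = 1]
Product: (-1)·(1) = -1.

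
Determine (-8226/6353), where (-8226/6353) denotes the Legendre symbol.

-1

Reduce the numerator: -8226 ≡ 4480 (mod 6353), so (-8226/6353) = (4480/6353).
Factor out 2: 4480 = 2^7·35. Since 6353 ≡ 1 (mod 8), (2/6353) = +1, and (2/6353)^7 = +1. Now have (35/6353).
6353 ≡ 1 (mod 4), so quadratic reciprocity gives (35/6353) = (6353/35). Reduce: 6353 ≡ 18 (mod 35). Now have (18/35).
Factor out 2: 18 = 2·9. Since 35 ≡ 3 (mod 8), (2/35) = -1. Now have -(9/35).
9 ≡ 1 (mod 4), so quadratic reciprocity gives (9/35) = (35/9). Reduce: 35 ≡ 8 (mod 9). Now have -(8/9).
Factor out 2: 8 = 2^3. Since 9 ≡ 1 (mod 8), (2/9) = +1, and (2/9)^3 = +1. Now have -(1/9).
(1/9) = 1. Collecting the sign factors: -1.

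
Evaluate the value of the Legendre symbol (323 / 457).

(323 / 457)
  = (457 / 323)    [QR: 457 ≡ 1 mod 4, sign kept]
  = (134 / 323)    [457 ≡ 134 mod 323]
  = -(67 / 323)    [323 ≡ 3 mod 8 ⇒ (2 / 323) = -1]
  = (323 / 67)    [QR: both ≡ 3 mod 4, sign flips]
  = (55 / 67)    [323 ≡ 55 mod 67]
  = -(67 / 55)    [QR: both ≡ 3 mod 4, sign flips]
  = -(12 / 55)    [67 ≡ 12 mod 55]
  = -(3 / 55)    [55 ≡ 7 mod 8 ⇒ (2 / 55)^2 = +1]
  = (55 / 3)    [QR: both ≡ 3 mod 4, sign flips]
  = (1 / 3)    [55 ≡ 1 mod 3]
  = 1    [(1 / 3) = 1]

1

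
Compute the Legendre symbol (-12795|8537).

-1

(-12795|8537)
  = (4279|8537)    [-12795 ≡ 4279 mod 8537]
  = (8537|4279)    [QR: 8537 ≡ 1 mod 4, sign kept]
  = (4258|4279)    [8537 ≡ 4258 mod 4279]
  = (2129|4279)    [4279 ≡ 7 mod 8 ⇒ (2|4279) = +1]
  = (4279|2129)    [QR: 2129 ≡ 1 mod 4, sign kept]
  = (21|2129)    [4279 ≡ 21 mod 2129]
  = (2129|21)    [QR: 21 ≡ 1 mod 4, sign kept]
  = (8|21)    [2129 ≡ 8 mod 21]
  = -(1|21)    [21 ≡ 5 mod 8 ⇒ (2|21)^3 = -1]
  = -1    [(1|21) = 1]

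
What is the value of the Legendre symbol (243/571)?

-1

(243/571)
  = -(571/243)    [QR: both ≡ 3 mod 4, sign flips]
  = -(85/243)    [571 ≡ 85 mod 243]
  = -(243/85)    [QR: 85 ≡ 1 mod 4, sign kept]
  = -(73/85)    [243 ≡ 73 mod 85]
  = -(85/73)    [QR: 73 ≡ 1 mod 4, sign kept]
  = -(12/73)    [85 ≡ 12 mod 73]
  = -(3/73)    [73 ≡ 1 mod 8 ⇒ (2/73)^2 = +1]
  = -(73/3)    [QR: 73 ≡ 1 mod 4, sign kept]
  = -(1/3)    [73 ≡ 1 mod 3]
  = -1    [(1/3) = 1]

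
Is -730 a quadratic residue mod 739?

Reduce the numerator: -730 ≡ 9 (mod 739), so (-730/739) = (9/739).
9 ≡ 1 (mod 4), so quadratic reciprocity gives (9/739) = (739/9). Reduce: 739 ≡ 1 (mod 9). Now have (1/9).
(1/9) = 1. Collecting the sign factors: 1.
The Legendre symbol is 1, so x^2 ≡ -730 (mod 739) has solution.

yes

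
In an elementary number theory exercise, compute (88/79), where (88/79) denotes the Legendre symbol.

1

Reduce the numerator: 88 ≡ 9 (mod 79), so (88/79) = (9/79).
9 ≡ 1 (mod 4), so quadratic reciprocity gives (9/79) = (79/9). Reduce: 79 ≡ 7 (mod 9). Now have (7/9).
9 ≡ 1 (mod 4), so quadratic reciprocity gives (7/9) = (9/7). Reduce: 9 ≡ 2 (mod 7). Now have (2/7).
Factor out 2: 2 = 2. Since 7 ≡ 7 (mod 8), (2/7) = +1. Now have (1/7).
(1/7) = 1. Collecting the sign factors: 1.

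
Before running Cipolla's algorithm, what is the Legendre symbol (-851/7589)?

-1

Pull out -1: (-851/7589) = (-1/7589)·(851/7589). Since 7589 ≡ 1 (mod 4), (-1/7589) = +1. Now have (851/7589).
7589 ≡ 1 (mod 4), so quadratic reciprocity gives (851/7589) = (7589/851). Reduce: 7589 ≡ 781 (mod 851). Now have (781/851).
781 ≡ 1 (mod 4), so quadratic reciprocity gives (781/851) = (851/781). Reduce: 851 ≡ 70 (mod 781). Now have (70/781).
Factor out 2: 70 = 2·35. Since 781 ≡ 5 (mod 8), (2/781) = -1. Now have -(35/781).
781 ≡ 1 (mod 4), so quadratic reciprocity gives (35/781) = (781/35). Reduce: 781 ≡ 11 (mod 35). Now have -(11/35).
Both 11 ≡ 3 and 35 ≡ 3 (mod 4), so reciprocity gives (11/35) = -(35/11). Reduce: 35 ≡ 2 (mod 11). Now have (2/11).
Factor out 2: 2 = 2. Since 11 ≡ 3 (mod 8), (2/11) = -1. Now have -(1/11).
(1/11) = 1. Collecting the sign factors: -1.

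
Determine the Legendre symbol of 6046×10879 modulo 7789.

1

By multiplicativity, (6046·10879 / 7789) = (6046 / 7789)·(10879 / 7789).
First factor (6046 / 7789):
Factor out 2: 6046 = 2·3023. Since 7789 ≡ 5 (mod 8), (2 / 7789) = -1. Now have -(3023 / 7789).
7789 ≡ 1 (mod 4), so quadratic reciprocity gives (3023 / 7789) = (7789 / 3023). Reduce: 7789 ≡ 1743 (mod 3023). Now have -(1743 / 3023).
Both 1743 ≡ 3 and 3023 ≡ 3 (mod 4), so reciprocity gives (1743 / 3023) = -(3023 / 1743). Reduce: 3023 ≡ 1280 (mod 1743). Now have (1280 / 1743).
Factor out 2: 1280 = 2^8·5. Since 1743 ≡ 7 (mod 8), (2 / 1743) = +1, and (2 / 1743)^8 = +1. Now have (5 / 1743).
5 ≡ 1 (mod 4), so quadratic reciprocity gives (5 / 1743) = (1743 / 5). Reduce: 1743 ≡ 3 (mod 5). Now have (3 / 5).
5 ≡ 1 (mod 4), so quadratic reciprocity gives (3 / 5) = (5 / 3). Reduce: 5 ≡ 2 (mod 3). Now have (2 / 3).
Factor out 2: 2 = 2. Since 3 ≡ 3 (mod 8), (2 / 3) = -1. Now have -(1 / 3).
(1 / 3) = 1. Collecting the sign factors: -1.
Second factor (10879 / 7789):
Reduce the numerator: 10879 ≡ 3090 (mod 7789), so (10879 / 7789) = (3090 / 7789).
Factor out 2: 3090 = 2·1545. Since 7789 ≡ 5 (mod 8), (2 / 7789) = -1. Now have -(1545 / 7789).
1545 ≡ 1 (mod 4), so quadratic reciprocity gives (1545 / 7789) = (7789 / 1545). Reduce: 7789 ≡ 64 (mod 1545). Now have -(64 / 1545).
Factor out 2: 64 = 2^6. Since 1545 ≡ 1 (mod 8), (2 / 1545) = +1, and (2 / 1545)^6 = +1. Now have -(1 / 1545).
(1 / 1545) = 1. Collecting the sign factors: -1.
Product: (-1)·(-1) = 1.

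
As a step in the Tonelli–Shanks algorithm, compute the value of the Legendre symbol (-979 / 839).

-1

Reduce the numerator: -979 ≡ 699 (mod 839), so (-979 / 839) = (699 / 839).
Both 699 ≡ 3 and 839 ≡ 3 (mod 4), so reciprocity gives (699 / 839) = -(839 / 699). Reduce: 839 ≡ 140 (mod 699). Now have -(140 / 699).
Factor out 2: 140 = 2^2·35. Since 699 ≡ 3 (mod 8), (2 / 699) = -1, and (2 / 699)^2 = +1. Now have -(35 / 699).
Both 35 ≡ 3 and 699 ≡ 3 (mod 4), so reciprocity gives (35 / 699) = -(699 / 35). Reduce: 699 ≡ 34 (mod 35). Now have (34 / 35).
Factor out 2: 34 = 2·17. Since 35 ≡ 3 (mod 8), (2 / 35) = -1. Now have -(17 / 35).
17 ≡ 1 (mod 4), so quadratic reciprocity gives (17 / 35) = (35 / 17). Reduce: 35 ≡ 1 (mod 17). Now have -(1 / 17).
(1 / 17) = 1. Collecting the sign factors: -1.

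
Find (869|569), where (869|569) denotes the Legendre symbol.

Reduce the numerator: 869 ≡ 300 (mod 569), so (869|569) = (300|569).
Factor out 2: 300 = 2^2·75. Since 569 ≡ 1 (mod 8), (2|569) = +1, and (2|569)^2 = +1. Now have (75|569).
569 ≡ 1 (mod 4), so quadratic reciprocity gives (75|569) = (569|75). Reduce: 569 ≡ 44 (mod 75). Now have (44|75).
Factor out 2: 44 = 2^2·11. Since 75 ≡ 3 (mod 8), (2|75) = -1, and (2|75)^2 = +1. Now have (11|75).
Both 11 ≡ 3 and 75 ≡ 3 (mod 4), so reciprocity gives (11|75) = -(75|11). Reduce: 75 ≡ 9 (mod 11). Now have -(9|11).
9 ≡ 1 (mod 4), so quadratic reciprocity gives (9|11) = (11|9). Reduce: 11 ≡ 2 (mod 9). Now have -(2|9).
Factor out 2: 2 = 2. Since 9 ≡ 1 (mod 8), (2|9) = +1. Now have -(1|9).
(1|9) = 1. Collecting the sign factors: -1.

-1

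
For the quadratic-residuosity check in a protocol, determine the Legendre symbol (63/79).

Both 63 ≡ 3 and 79 ≡ 3 (mod 4), so reciprocity gives (63/79) = -(79/63). Reduce: 79 ≡ 16 (mod 63). Now have -(16/63).
Factor out 2: 16 = 2^4. Since 63 ≡ 7 (mod 8), (2/63) = +1, and (2/63)^4 = +1. Now have -(1/63).
(1/63) = 1. Collecting the sign factors: -1.

-1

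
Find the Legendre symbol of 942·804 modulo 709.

-1

By multiplicativity, (942·804 / 709) = (942 / 709)·(804 / 709).
First factor (942 / 709):
Reduce the numerator: 942 ≡ 233 (mod 709), so (942 / 709) = (233 / 709).
233 ≡ 1 (mod 4), so quadratic reciprocity gives (233 / 709) = (709 / 233). Reduce: 709 ≡ 10 (mod 233). Now have (10 / 233).
Factor out 2: 10 = 2·5. Since 233 ≡ 1 (mod 8), (2 / 233) = +1. Now have (5 / 233).
5 ≡ 1 (mod 4), so quadratic reciprocity gives (5 / 233) = (233 / 5). Reduce: 233 ≡ 3 (mod 5). Now have (3 / 5).
5 ≡ 1 (mod 4), so quadratic reciprocity gives (3 / 5) = (5 / 3). Reduce: 5 ≡ 2 (mod 3). Now have (2 / 3).
Factor out 2: 2 = 2. Since 3 ≡ 3 (mod 8), (2 / 3) = -1. Now have -(1 / 3).
(1 / 3) = 1. Collecting the sign factors: -1.
Second factor (804 / 709):
Reduce the numerator: 804 ≡ 95 (mod 709), so (804 / 709) = (95 / 709).
709 ≡ 1 (mod 4), so quadratic reciprocity gives (95 / 709) = (709 / 95). Reduce: 709 ≡ 44 (mod 95). Now have (44 / 95).
Factor out 2: 44 = 2^2·11. Since 95 ≡ 7 (mod 8), (2 / 95) = +1, and (2 / 95)^2 = +1. Now have (11 / 95).
Both 11 ≡ 3 and 95 ≡ 3 (mod 4), so reciprocity gives (11 / 95) = -(95 / 11). Reduce: 95 ≡ 7 (mod 11). Now have -(7 / 11).
Both 7 ≡ 3 and 11 ≡ 3 (mod 4), so reciprocity gives (7 / 11) = -(11 / 7). Reduce: 11 ≡ 4 (mod 7). Now have (4 / 7).
Factor out 2: 4 = 2^2. Since 7 ≡ 7 (mod 8), (2 / 7) = +1, and (2 / 7)^2 = +1. Now have (1 / 7).
(1 / 7) = 1. Collecting the sign factors: 1.
Product: (-1)·(1) = -1.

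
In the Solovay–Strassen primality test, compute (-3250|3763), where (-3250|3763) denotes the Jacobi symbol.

Reduce the numerator: -3250 ≡ 513 (mod 3763), so (-3250|3763) = (513|3763).
513 ≡ 1 (mod 4), so quadratic reciprocity gives (513|3763) = (3763|513). Reduce: 3763 ≡ 172 (mod 513). Now have (172|513).
Factor out 2: 172 = 2^2·43. Since 513 ≡ 1 (mod 8), (2|513) = +1, and (2|513)^2 = +1. Now have (43|513).
513 ≡ 1 (mod 4), so quadratic reciprocity gives (43|513) = (513|43). Reduce: 513 ≡ 40 (mod 43). Now have (40|43).
Factor out 2: 40 = 2^3·5. Since 43 ≡ 3 (mod 8), (2|43) = -1, and (2|43)^3 = -1. Now have -(5|43).
5 ≡ 1 (mod 4), so quadratic reciprocity gives (5|43) = (43|5). Reduce: 43 ≡ 3 (mod 5). Now have -(3|5).
5 ≡ 1 (mod 4), so quadratic reciprocity gives (3|5) = (5|3). Reduce: 5 ≡ 2 (mod 3). Now have -(2|3).
Factor out 2: 2 = 2. Since 3 ≡ 3 (mod 8), (2|3) = -1. Now have (1|3).
(1|3) = 1. Collecting the sign factors: 1.

1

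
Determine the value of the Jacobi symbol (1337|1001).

0

(1337|1001)
  = (336|1001)    [1337 ≡ 336 mod 1001]
  = (21|1001)    [1001 ≡ 1 mod 8 ⇒ (2|1001)^4 = +1]
  = (1001|21)    [QR: 21 ≡ 1 mod 4, sign kept]
  = (14|21)    [1001 ≡ 14 mod 21]
  = -(7|21)    [21 ≡ 5 mod 8 ⇒ (2|21) = -1]
  = -(21|7)    [QR: 21 ≡ 1 mod 4, sign kept]
  = -(0|7)    [21 ≡ 0 mod 7]
  = 0    [numerator 0, gcd > 1]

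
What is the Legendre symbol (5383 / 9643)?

Both 5383 ≡ 3 and 9643 ≡ 3 (mod 4), so reciprocity gives (5383 / 9643) = -(9643 / 5383). Reduce: 9643 ≡ 4260 (mod 5383). Now have -(4260 / 5383).
Factor out 2: 4260 = 2^2·1065. Since 5383 ≡ 7 (mod 8), (2 / 5383) = +1, and (2 / 5383)^2 = +1. Now have -(1065 / 5383).
1065 ≡ 1 (mod 4), so quadratic reciprocity gives (1065 / 5383) = (5383 / 1065). Reduce: 5383 ≡ 58 (mod 1065). Now have -(58 / 1065).
Factor out 2: 58 = 2·29. Since 1065 ≡ 1 (mod 8), (2 / 1065) = +1. Now have -(29 / 1065).
29 ≡ 1 (mod 4), so quadratic reciprocity gives (29 / 1065) = (1065 / 29). Reduce: 1065 ≡ 21 (mod 29). Now have -(21 / 29).
21 ≡ 1 (mod 4), so quadratic reciprocity gives (21 / 29) = (29 / 21). Reduce: 29 ≡ 8 (mod 21). Now have -(8 / 21).
Factor out 2: 8 = 2^3. Since 21 ≡ 5 (mod 8), (2 / 21) = -1, and (2 / 21)^3 = -1. Now have (1 / 21).
(1 / 21) = 1. Collecting the sign factors: 1.

1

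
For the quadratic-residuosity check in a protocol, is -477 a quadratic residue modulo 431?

no

Pull out -1: (-477/431) = (-1/431)·(477/431). Since 431 ≡ 3 (mod 4), (-1/431) = -1. Now have -(477/431).
Reduce the numerator: 477 ≡ 46 (mod 431), so (477/431) = (46/431).
Factor out 2: 46 = 2·23. Since 431 ≡ 7 (mod 8), (2/431) = +1. Now have -(23/431).
Both 23 ≡ 3 and 431 ≡ 3 (mod 4), so reciprocity gives (23/431) = -(431/23). Reduce: 431 ≡ 17 (mod 23). Now have (17/23).
17 ≡ 1 (mod 4), so quadratic reciprocity gives (17/23) = (23/17). Reduce: 23 ≡ 6 (mod 17). Now have (6/17).
Factor out 2: 6 = 2·3. Since 17 ≡ 1 (mod 8), (2/17) = +1. Now have (3/17).
17 ≡ 1 (mod 4), so quadratic reciprocity gives (3/17) = (17/3). Reduce: 17 ≡ 2 (mod 3). Now have (2/3).
Factor out 2: 2 = 2. Since 3 ≡ 3 (mod 8), (2/3) = -1. Now have -(1/3).
(1/3) = 1. Collecting the sign factors: -1.
The Legendre symbol is -1, so x^2 ≡ -477 (mod 431) has no solution.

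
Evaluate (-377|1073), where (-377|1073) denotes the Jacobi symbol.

0

Reduce the numerator: -377 ≡ 696 (mod 1073), so (-377|1073) = (696|1073).
Factor out 2: 696 = 2^3·87. Since 1073 ≡ 1 (mod 8), (2|1073) = +1, and (2|1073)^3 = +1. Now have (87|1073).
1073 ≡ 1 (mod 4), so quadratic reciprocity gives (87|1073) = (1073|87). Reduce: 1073 ≡ 29 (mod 87). Now have (29|87).
29 ≡ 1 (mod 4), so quadratic reciprocity gives (29|87) = (87|29). Reduce: 87 ≡ 0 (mod 29). Now have (0|29).
The numerator is now 0 with denominator 29 > 1: the symbol is 0.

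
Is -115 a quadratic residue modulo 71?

yes

Reduce the numerator: -115 ≡ 27 (mod 71), so (-115|71) = (27|71).
Both 27 ≡ 3 and 71 ≡ 3 (mod 4), so reciprocity gives (27|71) = -(71|27). Reduce: 71 ≡ 17 (mod 27). Now have -(17|27).
17 ≡ 1 (mod 4), so quadratic reciprocity gives (17|27) = (27|17). Reduce: 27 ≡ 10 (mod 17). Now have -(10|17).
Factor out 2: 10 = 2·5. Since 17 ≡ 1 (mod 8), (2|17) = +1. Now have -(5|17).
5 ≡ 1 (mod 4), so quadratic reciprocity gives (5|17) = (17|5). Reduce: 17 ≡ 2 (mod 5). Now have -(2|5).
Factor out 2: 2 = 2. Since 5 ≡ 5 (mod 8), (2|5) = -1. Now have (1|5).
(1|5) = 1. Collecting the sign factors: 1.
The Legendre symbol is 1, so x^2 ≡ -115 (mod 71) has solution.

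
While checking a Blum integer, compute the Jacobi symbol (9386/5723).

Reduce the numerator: 9386 ≡ 3663 (mod 5723), so (9386/5723) = (3663/5723).
Both 3663 ≡ 3 and 5723 ≡ 3 (mod 4), so reciprocity gives (3663/5723) = -(5723/3663). Reduce: 5723 ≡ 2060 (mod 3663). Now have -(2060/3663).
Factor out 2: 2060 = 2^2·515. Since 3663 ≡ 7 (mod 8), (2/3663) = +1, and (2/3663)^2 = +1. Now have -(515/3663).
Both 515 ≡ 3 and 3663 ≡ 3 (mod 4), so reciprocity gives (515/3663) = -(3663/515). Reduce: 3663 ≡ 58 (mod 515). Now have (58/515).
Factor out 2: 58 = 2·29. Since 515 ≡ 3 (mod 8), (2/515) = -1. Now have -(29/515).
29 ≡ 1 (mod 4), so quadratic reciprocity gives (29/515) = (515/29). Reduce: 515 ≡ 22 (mod 29). Now have -(22/29).
Factor out 2: 22 = 2·11. Since 29 ≡ 5 (mod 8), (2/29) = -1. Now have (11/29).
29 ≡ 1 (mod 4), so quadratic reciprocity gives (11/29) = (29/11). Reduce: 29 ≡ 7 (mod 11). Now have (7/11).
Both 7 ≡ 3 and 11 ≡ 3 (mod 4), so reciprocity gives (7/11) = -(11/7). Reduce: 11 ≡ 4 (mod 7). Now have -(4/7).
Factor out 2: 4 = 2^2. Since 7 ≡ 7 (mod 8), (2/7) = +1, and (2/7)^2 = +1. Now have -(1/7).
(1/7) = 1. Collecting the sign factors: -1.

-1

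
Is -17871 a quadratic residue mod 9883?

no

Pull out -1: (-17871|9883) = (-1|9883)·(17871|9883). Since 9883 ≡ 3 (mod 4), (-1|9883) = -1. Now have -(17871|9883).
Reduce the numerator: 17871 ≡ 7988 (mod 9883), so (17871|9883) = (7988|9883).
Factor out 2: 7988 = 2^2·1997. Since 9883 ≡ 3 (mod 8), (2|9883) = -1, and (2|9883)^2 = +1. Now have -(1997|9883).
1997 ≡ 1 (mod 4), so quadratic reciprocity gives (1997|9883) = (9883|1997). Reduce: 9883 ≡ 1895 (mod 1997). Now have -(1895|1997).
1997 ≡ 1 (mod 4), so quadratic reciprocity gives (1895|1997) = (1997|1895). Reduce: 1997 ≡ 102 (mod 1895). Now have -(102|1895).
Factor out 2: 102 = 2·51. Since 1895 ≡ 7 (mod 8), (2|1895) = +1. Now have -(51|1895).
Both 51 ≡ 3 and 1895 ≡ 3 (mod 4), so reciprocity gives (51|1895) = -(1895|51). Reduce: 1895 ≡ 8 (mod 51). Now have (8|51).
Factor out 2: 8 = 2^3. Since 51 ≡ 3 (mod 8), (2|51) = -1, and (2|51)^3 = -1. Now have -(1|51).
(1|51) = 1. Collecting the sign factors: -1.
(-17871|9883) = -1, and 9883 is prime, so -17871 is not a quadratic residue mod 9883.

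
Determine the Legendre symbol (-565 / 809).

1

(-565 / 809)
  = (565 / 809)    [809 ≡ 1 mod 4 ⇒ (-1 / 809) = +1]
  = (809 / 565)    [QR: 565 ≡ 1 mod 4, sign kept]
  = (244 / 565)    [809 ≡ 244 mod 565]
  = (61 / 565)    [565 ≡ 5 mod 8 ⇒ (2 / 565)^2 = +1]
  = (565 / 61)    [QR: 61 ≡ 1 mod 4, sign kept]
  = (16 / 61)    [565 ≡ 16 mod 61]
  = (1 / 61)    [61 ≡ 5 mod 8 ⇒ (2 / 61)^4 = +1]
  = 1    [(1 / 61) = 1]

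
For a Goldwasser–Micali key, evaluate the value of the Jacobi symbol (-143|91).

Reduce the numerator: -143 ≡ 39 (mod 91), so (-143|91) = (39|91).
Both 39 ≡ 3 and 91 ≡ 3 (mod 4), so reciprocity gives (39|91) = -(91|39). Reduce: 91 ≡ 13 (mod 39). Now have -(13|39).
13 ≡ 1 (mod 4), so quadratic reciprocity gives (13|39) = (39|13). Reduce: 39 ≡ 0 (mod 13). Now have -(0|13).
The numerator is now 0 with denominator 13 > 1: the symbol is 0.

0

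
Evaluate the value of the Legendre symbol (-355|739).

Pull out -1: (-355|739) = (-1|739)·(355|739). Since 739 ≡ 3 (mod 4), (-1|739) = -1. Now have -(355|739).
Both 355 ≡ 3 and 739 ≡ 3 (mod 4), so reciprocity gives (355|739) = -(739|355). Reduce: 739 ≡ 29 (mod 355). Now have (29|355).
29 ≡ 1 (mod 4), so quadratic reciprocity gives (29|355) = (355|29). Reduce: 355 ≡ 7 (mod 29). Now have (7|29).
29 ≡ 1 (mod 4), so quadratic reciprocity gives (7|29) = (29|7). Reduce: 29 ≡ 1 (mod 7). Now have (1|7).
(1|7) = 1. Collecting the sign factors: 1.

1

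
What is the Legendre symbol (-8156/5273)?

(-8156/5273)
  = (8156/5273)    [5273 ≡ 1 mod 4 ⇒ (-1/5273) = +1]
  = (2883/5273)    [8156 ≡ 2883 mod 5273]
  = (5273/2883)    [QR: 5273 ≡ 1 mod 4, sign kept]
  = (2390/2883)    [5273 ≡ 2390 mod 2883]
  = -(1195/2883)    [2883 ≡ 3 mod 8 ⇒ (2/2883) = -1]
  = (2883/1195)    [QR: both ≡ 3 mod 4, sign flips]
  = (493/1195)    [2883 ≡ 493 mod 1195]
  = (1195/493)    [QR: 493 ≡ 1 mod 4, sign kept]
  = (209/493)    [1195 ≡ 209 mod 493]
  = (493/209)    [QR: 209 ≡ 1 mod 4, sign kept]
  = (75/209)    [493 ≡ 75 mod 209]
  = (209/75)    [QR: 209 ≡ 1 mod 4, sign kept]
  = (59/75)    [209 ≡ 59 mod 75]
  = -(75/59)    [QR: both ≡ 3 mod 4, sign flips]
  = -(16/59)    [75 ≡ 16 mod 59]
  = -(1/59)    [59 ≡ 3 mod 8 ⇒ (2/59)^4 = +1]
  = -1    [(1/59) = 1]

-1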